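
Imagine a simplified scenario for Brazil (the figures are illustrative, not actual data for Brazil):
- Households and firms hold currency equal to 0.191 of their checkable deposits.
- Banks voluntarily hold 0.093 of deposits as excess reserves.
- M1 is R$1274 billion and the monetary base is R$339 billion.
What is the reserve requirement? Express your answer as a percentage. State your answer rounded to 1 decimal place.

Using m = M/MB = 1274/339 ≈ 3.758112. Since m = (1 + c)/(c + rr + e), the denominator satisfies c + rr + e = (1 + c)/m = (1 + 0.191) / 3.758112 ≈ 0.316914.
With c = 0.191 and e = 0.093, the reserve requirement is 0.316914 − 0.191 − 0.093 = 0.032914.

3.3%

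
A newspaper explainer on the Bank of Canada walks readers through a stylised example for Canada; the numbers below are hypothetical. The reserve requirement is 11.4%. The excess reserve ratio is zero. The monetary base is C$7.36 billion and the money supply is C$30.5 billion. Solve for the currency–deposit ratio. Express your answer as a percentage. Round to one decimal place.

16.8%

Using m = M/MB = 30.5/7.36 ≈ 4.144022. From m = (1 + c)/(c + rr + e), rearranging gives 1 + c = m·(c + rr + e), so c·(1 − m) = m·(rr + e) − 1.
Hence c = [m·(rr + e) − 1]/(1 − m) = [4.144022 × (0.114 + 0) − 1] / (1 − 4.144022) ≈ 0.167805.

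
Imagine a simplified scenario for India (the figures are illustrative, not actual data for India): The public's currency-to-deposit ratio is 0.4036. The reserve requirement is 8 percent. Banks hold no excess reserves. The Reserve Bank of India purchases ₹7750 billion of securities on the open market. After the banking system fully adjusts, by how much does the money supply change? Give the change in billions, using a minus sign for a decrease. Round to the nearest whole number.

₹22494 billion

The money multiplier is m = (1 + c) / (rr + c) = (1 + 0.4036) / (0.08 + 0.4036) ≈ 2.90240.
The purchase adds 7750 billion of base, so ΔM = m × ΔMB = 2.90240 × (+7750) = 22493.6 billion.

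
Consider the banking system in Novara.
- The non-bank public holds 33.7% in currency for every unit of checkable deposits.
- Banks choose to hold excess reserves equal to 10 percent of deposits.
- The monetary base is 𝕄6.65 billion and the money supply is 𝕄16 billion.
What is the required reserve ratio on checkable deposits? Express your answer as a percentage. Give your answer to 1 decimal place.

11.9%

Using m = M/MB = 16/6.65 ≈ 2.406015. Since m = (1 + c)/(c + rr + e), the denominator satisfies c + rr + e = (1 + c)/m = (1 + 0.337) / 2.406015 ≈ 0.555691.
With c = 0.337 and e = 0.1, the required reserve ratio on checkable deposits is 0.555691 − 0.337 − 0.1 = 0.118691.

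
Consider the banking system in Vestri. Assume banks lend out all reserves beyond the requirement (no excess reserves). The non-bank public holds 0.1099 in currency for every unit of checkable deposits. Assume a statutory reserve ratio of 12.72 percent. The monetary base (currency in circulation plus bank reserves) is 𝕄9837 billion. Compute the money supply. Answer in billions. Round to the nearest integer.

The money multiplier is m = (1 + c) / (rr + c) = (1 + 0.1099) / (0.1272 + 0.1099) ≈ 4.68115.
So M = m × MB = 4.68115 × 9837 ≈ 46048.4725 billion.

𝕄46048 billion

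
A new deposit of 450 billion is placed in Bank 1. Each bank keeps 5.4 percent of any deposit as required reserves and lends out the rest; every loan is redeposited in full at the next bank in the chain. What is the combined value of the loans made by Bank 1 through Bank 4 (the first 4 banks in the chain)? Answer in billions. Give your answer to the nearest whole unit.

1570 billion

Bank i lends (1 − rr)^i of the original deposit: Bank 1 lends 450·0.9460 = 425.7000, Bank 2 lends 450·0.9460² = 402.7122, and so on.
Summing a geometric series: total = 450·[0.9460·(1 − 0.9460^4) / (1 − 0.9460)] ≈ 1569.7715 billion.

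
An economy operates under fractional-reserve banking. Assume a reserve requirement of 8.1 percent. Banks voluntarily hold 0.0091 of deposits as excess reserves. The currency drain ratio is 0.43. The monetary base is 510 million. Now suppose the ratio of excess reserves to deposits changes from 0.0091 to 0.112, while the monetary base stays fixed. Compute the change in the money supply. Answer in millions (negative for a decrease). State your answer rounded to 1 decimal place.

-231.6 million

Initially m₁ = (1 + 0.43) / (0.081 + 0.0091 + 0.43) ≈ 2.74947, so M₁ = 2.74947 × 510 = 1402.2297 million.
After the change m₂ = (1 + 0.43) / (0.081 + 0.112 + 0.43) ≈ 2.29535, so M₂ = 2.29535 × 510 = 1170.6285 million.
ΔM = M₂ − M₁ = 1170.6285 − 1402.2297 = -231.6012 million.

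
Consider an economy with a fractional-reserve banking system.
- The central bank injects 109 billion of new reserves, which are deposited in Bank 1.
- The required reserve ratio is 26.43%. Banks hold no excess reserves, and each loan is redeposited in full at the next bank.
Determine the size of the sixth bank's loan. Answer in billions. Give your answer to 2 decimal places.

Each bank lends a fraction (1 − rr) = 0.7357 of the deposit it receives, so Bank 6 receives 109·0.7357^5 and lends 109·0.7357^6 ≈ 17.2835 billion.

17.28 billion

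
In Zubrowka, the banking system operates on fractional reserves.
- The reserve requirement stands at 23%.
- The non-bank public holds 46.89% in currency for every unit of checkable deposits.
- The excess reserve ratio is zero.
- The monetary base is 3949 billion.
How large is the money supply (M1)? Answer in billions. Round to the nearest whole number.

8300 billion

The money multiplier is m = (1 + c) / (rr + c) = (1 + 0.4689) / (0.23 + 0.4689) ≈ 2.10173.
So M = m × MB = 2.10173 × 3949 ≈ 8299.7318 billion.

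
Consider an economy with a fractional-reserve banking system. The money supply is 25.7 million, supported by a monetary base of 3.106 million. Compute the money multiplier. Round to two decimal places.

8.27

The money multiplier is m = M / MB = 25.7 / 3.106 ≈ 8.27431.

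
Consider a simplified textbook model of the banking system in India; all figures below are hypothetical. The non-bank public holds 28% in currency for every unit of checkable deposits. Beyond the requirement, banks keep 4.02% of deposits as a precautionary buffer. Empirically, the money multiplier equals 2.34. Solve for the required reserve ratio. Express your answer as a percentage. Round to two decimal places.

Using m = 2.34. Since m = (1 + c)/(c + rr + e), the denominator satisfies c + rr + e = (1 + c)/m = (1 + 0.28) / 2.34 ≈ 0.547009.
With c = 0.28 and e = 0.0402, the required reserve ratio is 0.547009 − 0.28 − 0.0402 = 0.226809.

22.68%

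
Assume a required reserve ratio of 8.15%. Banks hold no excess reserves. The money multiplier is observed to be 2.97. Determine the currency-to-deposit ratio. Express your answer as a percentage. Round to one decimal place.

Using m = 2.97. From m = (1 + c)/(c + rr + e), rearranging gives 1 + c = m·(c + rr + e), so c·(1 − m) = m·(rr + e) − 1.
Hence c = [m·(rr + e) − 1]/(1 − m) = [2.97 × (0.0815 + 0) − 1] / (1 − 2.97) ≈ 0.384744.

38.5%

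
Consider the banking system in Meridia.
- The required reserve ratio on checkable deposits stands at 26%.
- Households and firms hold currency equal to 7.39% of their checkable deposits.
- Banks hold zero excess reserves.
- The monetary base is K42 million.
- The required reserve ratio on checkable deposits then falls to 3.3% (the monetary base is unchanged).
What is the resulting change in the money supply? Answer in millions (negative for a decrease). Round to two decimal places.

K286.84 million

Initially m₁ = (1 + 0.0739) / (0.26 + 0.0739) ≈ 3.21623, so M₁ = 3.21623 × 42 ≈ 135.0817 million.
After the change m₂ = (1 + 0.0739) / (0.033 + 0.0739) ≈ 10.04584, so M₂ = 10.04584 × 42 ≈ 421.9253 million.
ΔM = M₂ − M₁ = 421.9253 − 135.0817 = 286.8436 million.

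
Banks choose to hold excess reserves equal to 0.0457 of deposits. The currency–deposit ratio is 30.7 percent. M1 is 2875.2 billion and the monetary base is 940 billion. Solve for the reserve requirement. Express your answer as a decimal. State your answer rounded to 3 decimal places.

0.075

Using m = M/MB = 2875.2/940 ≈ 3.058723. Since m = (1 + c)/(c + rr + e), the denominator satisfies c + rr + e = (1 + c)/m = (1 + 0.307) / 3.058723 ≈ 0.427303.
With c = 0.307 and e = 0.0457, the reserve requirement is 0.427303 − 0.307 − 0.0457 = 0.074603.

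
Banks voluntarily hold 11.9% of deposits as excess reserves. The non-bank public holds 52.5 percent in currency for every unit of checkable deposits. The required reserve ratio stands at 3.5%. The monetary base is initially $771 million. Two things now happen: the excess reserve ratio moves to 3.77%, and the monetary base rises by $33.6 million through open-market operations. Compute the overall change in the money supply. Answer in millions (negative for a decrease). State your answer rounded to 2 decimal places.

Before: m₁ = (1 + 0.525) / (0.035 + 0.119 + 0.525) ≈ 2.245950, MB₁ = 771, so M₁ = 2.245950 × 771 ≈ 1731.6275 million.
After: m₂ = (1 + 0.525) / (0.035 + 0.0377 + 0.525) ≈ 2.551447, MB₂ = 771 + 33.6 = 804.6, so M₂ = 2.551447 × 804.6 ≈ 2052.8943 million.
ΔM = M₂ − M₁ = 2052.8943 − 1731.6275 = 321.2668 million.

$321.27 million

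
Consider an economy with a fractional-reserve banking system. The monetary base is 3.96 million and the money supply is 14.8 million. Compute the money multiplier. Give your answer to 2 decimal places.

The money multiplier is m = M / MB = 14.8 / 3.96 ≈ 3.73737.

3.74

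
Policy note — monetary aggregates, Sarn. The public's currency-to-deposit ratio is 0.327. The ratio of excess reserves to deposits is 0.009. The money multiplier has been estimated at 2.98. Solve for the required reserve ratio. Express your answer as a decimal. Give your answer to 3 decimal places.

0.109

Using m = 2.98. Since m = (1 + c)/(c + rr + e), the denominator satisfies c + rr + e = (1 + c)/m = (1 + 0.327) / 2.98 ≈ 0.445302.
With c = 0.327 and e = 0.009, the required reserve ratio is 0.445302 − 0.327 − 0.009 = 0.109302.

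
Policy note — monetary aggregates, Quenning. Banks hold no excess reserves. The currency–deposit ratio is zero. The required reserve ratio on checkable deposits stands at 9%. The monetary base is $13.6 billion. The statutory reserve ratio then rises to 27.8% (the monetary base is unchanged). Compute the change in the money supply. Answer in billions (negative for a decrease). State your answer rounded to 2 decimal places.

Initially m₁ = 1 / (0.09) ≈ 11.11111, so M₁ = 11.11111 × 13.6 ≈ 151.1111 billion.
After the change m₂ = 1 / (0.278) ≈ 3.59712, so M₂ = 3.59712 × 13.6 ≈ 48.9208 billion.
ΔM = M₂ − M₁ = 48.9208 − 151.1111 = -102.1903 billion.

-102.19 billion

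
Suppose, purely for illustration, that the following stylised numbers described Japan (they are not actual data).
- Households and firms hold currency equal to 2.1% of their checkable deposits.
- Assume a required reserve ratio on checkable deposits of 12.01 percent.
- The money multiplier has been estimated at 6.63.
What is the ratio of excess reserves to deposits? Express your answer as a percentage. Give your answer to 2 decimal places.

Using m = 6.63. Since m = (1 + c)/(c + rr + e), the denominator satisfies c + rr + e = (1 + c)/m = (1 + 0.021) / 6.63 ≈ 0.153997.
With c = 0.021 and rr = 0.1201, the ratio of excess reserves to deposits is 0.153997 − 0.021 − 0.1201 = 0.012897.

1.29%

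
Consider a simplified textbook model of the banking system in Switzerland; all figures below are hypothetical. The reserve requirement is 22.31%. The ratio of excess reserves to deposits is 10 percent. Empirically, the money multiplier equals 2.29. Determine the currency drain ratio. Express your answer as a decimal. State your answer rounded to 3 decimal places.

Using m = 2.29. From m = (1 + c)/(c + rr + e), rearranging gives 1 + c = m·(c + rr + e), so c·(1 − m) = m·(rr + e) − 1.
Hence c = [m·(rr + e) − 1]/(1 − m) = [2.29 × (0.2231 + 0.1) − 1] / (1 − 2.29) ≈ 0.201629.

0.202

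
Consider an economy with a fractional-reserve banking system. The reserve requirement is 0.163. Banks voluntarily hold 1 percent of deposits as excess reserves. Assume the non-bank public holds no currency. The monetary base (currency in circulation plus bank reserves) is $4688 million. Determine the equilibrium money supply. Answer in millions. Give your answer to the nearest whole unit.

The money multiplier is m = 1 / (rr + e) = 1 / (0.163 + 0.01) ≈ 5.78035.
So M = m × MB = 5.78035 × 4688 = 27098.2808 million.

$27098 million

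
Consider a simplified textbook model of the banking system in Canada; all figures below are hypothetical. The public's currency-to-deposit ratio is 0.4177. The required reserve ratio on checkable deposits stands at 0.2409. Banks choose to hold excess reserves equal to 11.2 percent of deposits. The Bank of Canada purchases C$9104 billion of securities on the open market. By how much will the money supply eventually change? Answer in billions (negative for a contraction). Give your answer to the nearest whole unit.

The money multiplier is m = (1 + c) / (rr + e + c) = (1 + 0.4177) / (0.2409 + 0.112 + 0.4177) ≈ 1.83974.
The purchase adds 9104 billion of base, so ΔM = m × ΔMB = 1.83974 × (+9104) ≈ 16748.993 billion.

C$16749 billion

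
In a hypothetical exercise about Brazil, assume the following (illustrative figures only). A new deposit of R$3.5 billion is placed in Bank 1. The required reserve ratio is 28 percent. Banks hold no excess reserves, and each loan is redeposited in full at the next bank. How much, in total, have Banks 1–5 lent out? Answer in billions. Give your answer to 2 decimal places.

R$7.26 billion

Bank i lends (1 − rr)^i of the original deposit: Bank 1 lends 3.5·0.7200 = 2.5200, Bank 2 lends 3.5·0.7200² = 1.8144, and so on.
Summing a geometric series: total = 3.5·[0.7200·(1 − 0.7200^5) / (1 − 0.7200)] ≈ 7.2586 billion.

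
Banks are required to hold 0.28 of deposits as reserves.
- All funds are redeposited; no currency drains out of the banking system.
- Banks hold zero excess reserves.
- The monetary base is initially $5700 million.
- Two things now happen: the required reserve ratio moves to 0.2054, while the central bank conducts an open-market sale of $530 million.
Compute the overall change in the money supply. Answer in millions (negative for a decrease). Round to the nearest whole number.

$4813 million

Before: m₁ = 1 / (0.28) ≈ 3.57143, MB₁ = 5700, so M₁ = 3.57143 × 5700 = 20357.151 million.
After: m₂ = 1 / (0.2054) ≈ 4.86855, MB₂ = 5700 − 530 = 5170, so M₂ = 4.86855 × 5170 = 25170.4035 million.
ΔM = M₂ − M₁ = 25170.4035 − 20357.151 = 4813.2525 million.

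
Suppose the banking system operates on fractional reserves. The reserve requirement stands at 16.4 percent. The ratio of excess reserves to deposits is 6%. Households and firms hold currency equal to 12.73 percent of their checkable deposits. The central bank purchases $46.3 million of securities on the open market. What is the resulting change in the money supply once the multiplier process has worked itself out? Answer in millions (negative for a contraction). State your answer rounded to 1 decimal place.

The money multiplier is m = (1 + c) / (rr + e + c) = (1 + 0.1273) / (0.164 + 0.06 + 0.1273) ≈ 3.2089.
The purchase adds 46.3 million of base, so ΔM = m × ΔMB = 3.2089 × (+46.3) ≈ 148.5721 million.

$148.6 million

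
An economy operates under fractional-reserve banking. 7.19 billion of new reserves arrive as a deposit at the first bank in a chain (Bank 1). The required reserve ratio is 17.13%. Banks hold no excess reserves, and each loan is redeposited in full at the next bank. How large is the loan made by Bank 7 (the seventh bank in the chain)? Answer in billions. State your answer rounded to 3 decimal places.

1.930 billion

Each bank lends a fraction (1 − rr) = 0.8287 of the deposit it receives, so Bank 7 receives 7.19·0.8287^6 and lends 7.19·0.8287^7 ≈ 1.9298 billion.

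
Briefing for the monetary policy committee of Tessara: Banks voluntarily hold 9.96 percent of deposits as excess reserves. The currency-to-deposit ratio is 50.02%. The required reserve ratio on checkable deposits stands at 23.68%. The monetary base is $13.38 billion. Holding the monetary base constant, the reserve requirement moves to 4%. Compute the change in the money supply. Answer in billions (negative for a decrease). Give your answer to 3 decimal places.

Initially m₁ = (1 + 0.5002) / (0.2368 + 0.0996 + 0.5002) ≈ 1.793211, so M₁ = 1.793211 × 13.38 ≈ 23.9932 billion.
After the change m₂ = (1 + 0.5002) / (0.04 + 0.0996 + 0.5002) ≈ 2.344795, so M₂ = 2.344795 × 13.38 ≈ 31.3734 billion.
ΔM = M₂ − M₁ = 31.3734 − 23.9932 = 7.3802 billion.

$7.380 billion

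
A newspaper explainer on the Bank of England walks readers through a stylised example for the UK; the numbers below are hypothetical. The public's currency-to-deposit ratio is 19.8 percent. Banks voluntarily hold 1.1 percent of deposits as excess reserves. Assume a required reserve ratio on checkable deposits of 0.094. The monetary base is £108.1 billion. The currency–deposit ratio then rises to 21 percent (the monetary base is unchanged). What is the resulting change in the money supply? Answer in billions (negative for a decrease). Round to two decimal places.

-12.16 billion

Initially m₁ = (1 + 0.198) / (0.094 + 0.011 + 0.198) ≈ 3.953795, so M₁ = 3.953795 × 108.1 ≈ 427.4052 billion.
After the change m₂ = (1 + 0.21) / (0.094 + 0.011 + 0.21) ≈ 3.841270, so M₂ = 3.841270 × 108.1 ≈ 415.2413 billion.
ΔM = M₂ − M₁ = 415.2413 − 427.4052 = -12.1639 billion.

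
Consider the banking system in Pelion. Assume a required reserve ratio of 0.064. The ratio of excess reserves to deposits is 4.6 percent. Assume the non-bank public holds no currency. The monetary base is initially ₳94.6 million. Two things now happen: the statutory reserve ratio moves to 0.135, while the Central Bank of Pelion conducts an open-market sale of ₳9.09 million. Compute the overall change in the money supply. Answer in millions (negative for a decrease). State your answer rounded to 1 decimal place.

-387.6 million

Before: m₁ = 1 / (0.064 + 0.046) ≈ 9.0909, MB₁ = 94.6, so M₁ = 9.0909 × 94.6 ≈ 859.9991 million.
After: m₂ = 1 / (0.135 + 0.046) ≈ 5.5249, MB₂ = 94.6 − 9.09 = 85.51, so M₂ = 5.5249 × 85.51 ≈ 472.4342 million.
ΔM = M₂ − M₁ = 472.4342 − 859.9991 = -387.5649 million.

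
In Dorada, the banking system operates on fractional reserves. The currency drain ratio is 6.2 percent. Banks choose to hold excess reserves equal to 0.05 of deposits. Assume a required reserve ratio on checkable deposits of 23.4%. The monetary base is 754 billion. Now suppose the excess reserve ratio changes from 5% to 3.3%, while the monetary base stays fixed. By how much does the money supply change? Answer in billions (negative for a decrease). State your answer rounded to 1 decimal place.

Initially m₁ = (1 + 0.062) / (0.234 + 0.05 + 0.062) ≈ 3.06936, so M₁ = 3.06936 × 754 ≈ 2314.2974 billion.
After the change m₂ = (1 + 0.062) / (0.234 + 0.033 + 0.062) ≈ 3.22796, so M₂ = 3.22796 × 754 ≈ 2433.8818 billion.
ΔM = M₂ − M₁ = 2433.8818 − 2314.2974 = 119.5844 billion.

119.6 billion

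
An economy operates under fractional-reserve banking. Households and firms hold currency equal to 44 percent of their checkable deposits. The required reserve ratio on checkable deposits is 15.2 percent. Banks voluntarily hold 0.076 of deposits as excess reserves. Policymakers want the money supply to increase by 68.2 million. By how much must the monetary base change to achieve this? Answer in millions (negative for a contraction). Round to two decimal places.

31.64 million

The money multiplier is m = (1 + c) / (rr + e + c) = (1 + 0.44) / (0.152 + 0.076 + 0.44) ≈ 2.15569.
ΔMB = ΔM / m = (+68.2) / 2.15569 ≈ 31.6372 million.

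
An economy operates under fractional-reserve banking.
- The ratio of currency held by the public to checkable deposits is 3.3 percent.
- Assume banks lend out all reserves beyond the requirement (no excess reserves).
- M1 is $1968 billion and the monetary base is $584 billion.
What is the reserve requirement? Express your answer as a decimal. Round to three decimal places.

Using m = M/MB = 1968/584 ≈ 3.369863. Since m = (1 + c)/(c + rr + e), the denominator satisfies c + rr + e = (1 + c)/m = (1 + 0.033) / 3.369863 ≈ 0.306541.
With c = 0.033 and e = 0, the reserve requirement is 0.306541 − 0.033 − 0 = 0.273541.

0.274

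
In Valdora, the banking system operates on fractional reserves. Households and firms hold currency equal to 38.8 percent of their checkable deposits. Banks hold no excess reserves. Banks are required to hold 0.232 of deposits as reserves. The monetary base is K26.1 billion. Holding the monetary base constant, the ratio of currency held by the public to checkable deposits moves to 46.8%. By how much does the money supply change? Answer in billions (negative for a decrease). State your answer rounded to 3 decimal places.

-3.695 billion

Initially m₁ = (1 + 0.388) / (0.232 + 0.388) ≈ 2.238710, so M₁ = 2.238710 × 26.1 ≈ 58.4303 billion.
After the change m₂ = (1 + 0.468) / (0.232 + 0.468) ≈ 2.097143, so M₂ = 2.097143 × 26.1 ≈ 54.7354 billion.
ΔM = M₂ − M₁ = 54.7354 − 58.4303 = -3.6949 billion.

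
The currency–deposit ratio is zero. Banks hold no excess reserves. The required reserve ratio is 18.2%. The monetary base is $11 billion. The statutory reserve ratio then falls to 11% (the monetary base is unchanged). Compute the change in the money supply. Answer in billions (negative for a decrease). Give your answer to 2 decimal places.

$39.56 billion

Initially m₁ = 1 / (0.182) ≈ 5.49451, so M₁ = 5.49451 × 11 ≈ 60.4396 billion.
After the change m₂ = 1 / (0.11) ≈ 9.09091, so M₂ = 9.09091 × 11 ≈ 100 billion.
ΔM = M₂ − M₁ = 100 − 60.4396 = 39.5604 billion.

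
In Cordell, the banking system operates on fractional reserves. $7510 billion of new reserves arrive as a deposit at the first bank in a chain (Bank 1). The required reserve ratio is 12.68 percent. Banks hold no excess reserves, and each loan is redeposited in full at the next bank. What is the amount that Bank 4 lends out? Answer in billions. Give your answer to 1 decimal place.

$4366.1 billion

Each bank lends a fraction (1 − rr) = 0.8732 of the deposit it receives, so Bank 4 receives 7510·0.8732^3 and lends 7510·0.8732^4 ≈ 4366.1117 billion.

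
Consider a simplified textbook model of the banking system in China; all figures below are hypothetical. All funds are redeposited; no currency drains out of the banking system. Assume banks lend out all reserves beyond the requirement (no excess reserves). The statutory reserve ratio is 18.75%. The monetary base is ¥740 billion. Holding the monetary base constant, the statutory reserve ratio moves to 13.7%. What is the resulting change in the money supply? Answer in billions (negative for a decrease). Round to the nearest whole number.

Initially m₁ = 1 / (0.1875) ≈ 5.3333, so M₁ = 5.3333 × 740 = 3946.642 billion.
After the change m₂ = 1 / (0.137) ≈ 7.2993, so M₂ = 7.2993 × 740 = 5401.482 billion.
ΔM = M₂ − M₁ = 5401.482 − 3946.642 = 1454.84 billion.

¥1455 billion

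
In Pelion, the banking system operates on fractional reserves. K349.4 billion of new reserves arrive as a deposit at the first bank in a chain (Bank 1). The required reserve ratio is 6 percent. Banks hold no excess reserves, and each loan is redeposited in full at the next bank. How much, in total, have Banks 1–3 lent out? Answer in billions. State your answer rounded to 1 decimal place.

K927.4 billion

Bank i lends (1 − rr)^i of the original deposit: Bank 1 lends 349.4·0.9400 = 328.4360, Bank 2 lends 349.4·0.9400² ≈ 308.7298, and so on.
Summing a geometric series: total = 349.4·[0.9400·(1 − 0.9400^3) / (1 − 0.9400)] ≈ 927.3719 billion.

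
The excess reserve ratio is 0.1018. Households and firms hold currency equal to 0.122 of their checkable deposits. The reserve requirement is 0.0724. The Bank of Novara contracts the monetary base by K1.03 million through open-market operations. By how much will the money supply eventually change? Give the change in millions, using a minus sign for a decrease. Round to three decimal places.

-3.902 million

The money multiplier is m = (1 + c) / (rr + e + c) = (1 + 0.122) / (0.0724 + 0.1018 + 0.122) ≈ 3.78798.
The sale removes 1.03 million of base, so ΔM = m × ΔMB = 3.78798 × (−1.03) ≈ -3.9016 million.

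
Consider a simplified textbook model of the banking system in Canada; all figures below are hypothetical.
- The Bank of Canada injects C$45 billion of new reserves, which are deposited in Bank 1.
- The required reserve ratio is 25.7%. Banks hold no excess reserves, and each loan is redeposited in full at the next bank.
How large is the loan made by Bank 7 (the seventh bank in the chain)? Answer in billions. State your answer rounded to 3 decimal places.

Each bank lends a fraction (1 − rr) = 0.7430 of the deposit it receives, so Bank 7 receives 45·0.7430^6 and lends 45·0.7430^7 ≈ 5.6252 billion.

C$5.625 billion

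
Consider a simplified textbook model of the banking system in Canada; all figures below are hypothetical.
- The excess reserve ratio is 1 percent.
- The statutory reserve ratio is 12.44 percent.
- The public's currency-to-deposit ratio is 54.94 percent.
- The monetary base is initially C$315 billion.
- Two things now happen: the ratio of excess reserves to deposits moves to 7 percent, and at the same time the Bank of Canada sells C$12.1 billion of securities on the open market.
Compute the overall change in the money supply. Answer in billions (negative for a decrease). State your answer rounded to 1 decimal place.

Before: m₁ = (1 + 0.5494) / (0.1244 + 0.01 + 0.5494) ≈ 2.26587, MB₁ = 315, so M₁ = 2.26587 × 315 ≈ 713.7491 billion.
After: m₂ = (1 + 0.5494) / (0.1244 + 0.07 + 0.5494) ≈ 2.08309, MB₂ = 315 − 12.1 = 302.9, so M₂ = 2.08309 × 302.9 ≈ 630.968 billion.
ΔM = M₂ − M₁ = 630.968 − 713.7491 = -82.7811 billion.

-82.8 billion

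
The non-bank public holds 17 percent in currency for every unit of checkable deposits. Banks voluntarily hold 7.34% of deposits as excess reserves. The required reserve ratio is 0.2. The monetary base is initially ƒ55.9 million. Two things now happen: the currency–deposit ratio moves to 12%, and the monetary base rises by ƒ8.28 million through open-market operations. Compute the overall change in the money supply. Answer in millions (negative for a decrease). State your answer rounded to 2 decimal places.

ƒ35.22 million

Before: m₁ = (1 + 0.17) / (0.2 + 0.0734 + 0.17) ≈ 2.63870, MB₁ = 55.9, so M₁ = 2.63870 × 55.9 ≈ 147.5033 million.
After: m₂ = (1 + 0.12) / (0.2 + 0.0734 + 0.12) ≈ 2.84698, MB₂ = 55.9 + 8.28 = 64.18, so M₂ = 2.84698 × 64.18 ≈ 182.7192 million.
ΔM = M₂ − M₁ = 182.7192 − 147.5033 = 35.2159 million.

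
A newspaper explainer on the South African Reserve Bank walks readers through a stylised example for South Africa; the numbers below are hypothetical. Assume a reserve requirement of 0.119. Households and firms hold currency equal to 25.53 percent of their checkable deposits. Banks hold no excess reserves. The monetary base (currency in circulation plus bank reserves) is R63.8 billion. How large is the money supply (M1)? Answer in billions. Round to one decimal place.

R214.0 billion

The money multiplier is m = (1 + c) / (rr + c) = (1 + 0.2553) / (0.119 + 0.2553) ≈ 3.3537.
So M = m × MB = 3.3537 × 63.8 ≈ 213.9661 billion.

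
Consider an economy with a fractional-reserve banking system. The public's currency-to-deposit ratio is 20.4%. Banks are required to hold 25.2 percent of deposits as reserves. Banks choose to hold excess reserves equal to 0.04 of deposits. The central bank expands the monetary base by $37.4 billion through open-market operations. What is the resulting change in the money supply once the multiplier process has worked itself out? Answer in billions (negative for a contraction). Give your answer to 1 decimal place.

The money multiplier is m = (1 + c) / (rr + e + c) = (1 + 0.204) / (0.252 + 0.04 + 0.204) ≈ 2.4274.
The purchase adds 37.4 billion of base, so ΔM = m × ΔMB = 2.4274 × (+37.4) ≈ 90.7848 billion.

$90.8 billion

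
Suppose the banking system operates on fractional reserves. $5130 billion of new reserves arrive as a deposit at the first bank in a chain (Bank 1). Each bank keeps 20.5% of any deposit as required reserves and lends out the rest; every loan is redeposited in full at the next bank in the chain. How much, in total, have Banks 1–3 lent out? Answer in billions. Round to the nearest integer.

Bank i lends (1 − rr)^i of the original deposit: Bank 1 lends 5130·0.7950 = 4078.3500, Bank 2 lends 5130·0.7950² ≈ 3242.2883, and so on.
Summing a geometric series: total = 5130·[0.7950·(1 − 0.7950^3) / (1 − 0.7950)] ≈ 9898.2574 billion.

$9898 billion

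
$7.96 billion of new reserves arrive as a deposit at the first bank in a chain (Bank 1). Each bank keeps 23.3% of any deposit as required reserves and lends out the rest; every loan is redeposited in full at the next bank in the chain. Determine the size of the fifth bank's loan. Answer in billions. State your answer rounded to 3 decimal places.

Each bank lends a fraction (1 − rr) = 0.7670 of the deposit it receives, so Bank 5 receives 7.96·0.7670^4 and lends 7.96·0.7670^5 ≈ 2.1130 billion.

$2.113 billion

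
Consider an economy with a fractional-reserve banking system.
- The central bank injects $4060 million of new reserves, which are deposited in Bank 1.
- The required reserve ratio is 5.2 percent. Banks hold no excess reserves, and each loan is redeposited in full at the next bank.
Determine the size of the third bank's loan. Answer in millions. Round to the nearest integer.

Each bank lends a fraction (1 − rr) = 0.9480 of the deposit it receives, so Bank 3 receives 4060·0.9480^2 and lends 4060·0.9480^3 ≈ 3459.0039 million.

$3459 million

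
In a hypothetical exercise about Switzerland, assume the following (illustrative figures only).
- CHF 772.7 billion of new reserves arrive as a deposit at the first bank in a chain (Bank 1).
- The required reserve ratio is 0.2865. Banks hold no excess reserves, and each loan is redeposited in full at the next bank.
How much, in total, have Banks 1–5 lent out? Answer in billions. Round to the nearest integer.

CHF 1568 billion

Bank i lends (1 − rr)^i of the original deposit: Bank 1 lends 772.7·0.7135 ≈ 551.3215, Bank 2 lends 772.7·0.7135² ≈ 393.3679, and so on.
Summing a geometric series: total = 772.7·[0.7135·(1 − 0.7135^5) / (1 − 0.7135)] ≈ 1568.4969 billion.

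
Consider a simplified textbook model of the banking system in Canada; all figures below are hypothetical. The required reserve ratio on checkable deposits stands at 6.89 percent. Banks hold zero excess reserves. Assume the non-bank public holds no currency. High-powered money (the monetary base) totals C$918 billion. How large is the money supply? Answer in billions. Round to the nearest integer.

C$13324 billion

With no currency drain or excess reserves, the money multiplier is m = 1/rr = 1/0.0689 ≈ 14.5138.
Money supply M = m × MB = 14.5138 × 918 = 13323.6684 billion.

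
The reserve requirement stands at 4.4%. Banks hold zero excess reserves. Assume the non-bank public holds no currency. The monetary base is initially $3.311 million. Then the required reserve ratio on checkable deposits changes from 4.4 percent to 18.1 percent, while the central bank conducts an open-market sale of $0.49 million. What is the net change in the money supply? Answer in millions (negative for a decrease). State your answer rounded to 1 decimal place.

Before: m₁ = 1 / (0.044) ≈ 22.7273, MB₁ = 3.311, so M₁ = 22.7273 × 3.311 ≈ 75.2501 million.
After: m₂ = 1 / (0.181) ≈ 5.5249, MB₂ = 3.311 − 0.49 = 2.821, so M₂ = 5.5249 × 2.821 ≈ 15.5857 million.
ΔM = M₂ − M₁ = 15.5857 − 75.2501 = -59.6644 million.

-59.7 million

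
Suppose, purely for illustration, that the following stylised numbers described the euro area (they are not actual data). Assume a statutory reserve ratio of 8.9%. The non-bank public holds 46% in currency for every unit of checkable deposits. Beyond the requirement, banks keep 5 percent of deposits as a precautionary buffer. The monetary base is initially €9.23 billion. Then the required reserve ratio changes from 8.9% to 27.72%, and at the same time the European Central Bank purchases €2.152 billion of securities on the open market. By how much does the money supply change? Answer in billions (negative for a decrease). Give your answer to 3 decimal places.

-1.387 billion

Before: m₁ = (1 + 0.46) / (0.089 + 0.05 + 0.46) ≈ 2.437396, MB₁ = 9.23, so M₁ = 2.437396 × 9.23 ≈ 22.4972 billion.
After: m₂ = (1 + 0.46) / (0.2772 + 0.05 + 0.46) ≈ 1.854675, MB₂ = 9.23 + 2.152 = 11.382, so M₂ = 1.854675 × 11.382 ≈ 21.1099 billion.
ΔM = M₂ − M₁ = 21.1099 − 22.4972 = -1.3873 billion.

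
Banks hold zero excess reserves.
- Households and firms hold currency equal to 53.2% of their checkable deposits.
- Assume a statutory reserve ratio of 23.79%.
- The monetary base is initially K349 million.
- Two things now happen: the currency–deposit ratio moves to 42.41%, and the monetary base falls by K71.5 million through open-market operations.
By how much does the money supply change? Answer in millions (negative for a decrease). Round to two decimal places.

-97.50 million

Before: m₁ = (1 + 0.532) / (0.2379 + 0.532) ≈ 1.989869, MB₁ = 349, so M₁ = 1.989869 × 349 ≈ 694.4643 million.
After: m₂ = (1 + 0.4241) / (0.2379 + 0.4241) ≈ 2.151208, MB₂ = 349 − 71.5 = 277.5, so M₂ = 2.151208 × 277.5 ≈ 596.9602 million.
ΔM = M₂ − M₁ = 596.9602 − 694.4643 = -97.5041 million.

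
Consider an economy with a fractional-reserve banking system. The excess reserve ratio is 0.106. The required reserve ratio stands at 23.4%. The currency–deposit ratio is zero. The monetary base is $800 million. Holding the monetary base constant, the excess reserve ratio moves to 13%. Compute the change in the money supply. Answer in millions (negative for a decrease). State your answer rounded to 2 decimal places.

-155.14 million

Initially m₁ = 1 / (0.234 + 0.106) ≈ 2.941176, so M₁ = 2.941176 × 800 = 2352.9408 million.
After the change m₂ = 1 / (0.234 + 0.13) ≈ 2.747253, so M₂ = 2.747253 × 800 = 2197.8024 million.
ΔM = M₂ − M₁ = 2197.8024 − 2352.9408 = -155.1384 million.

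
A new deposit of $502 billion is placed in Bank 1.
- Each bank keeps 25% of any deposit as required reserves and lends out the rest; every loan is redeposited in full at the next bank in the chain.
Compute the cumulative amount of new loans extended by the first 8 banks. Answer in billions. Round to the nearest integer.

$1355 billion

Bank i lends (1 − rr)^i of the original deposit: Bank 1 lends 502·0.7500 = 376.5000, Bank 2 lends 502·0.7500² = 282.3750, and so on.
Summing a geometric series: total = 502·[0.7500·(1 − 0.7500^8) / (1 − 0.7500)] ≈ 1355.2299 billion.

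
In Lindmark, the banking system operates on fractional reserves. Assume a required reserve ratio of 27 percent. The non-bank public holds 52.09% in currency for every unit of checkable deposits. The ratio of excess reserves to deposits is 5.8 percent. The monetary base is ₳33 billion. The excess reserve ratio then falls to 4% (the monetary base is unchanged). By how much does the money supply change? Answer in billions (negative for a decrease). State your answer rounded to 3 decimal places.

₳1.281 billion

Initially m₁ = (1 + 0.5209) / (0.27 + 0.058 + 0.5209) ≈ 1.791613, so M₁ = 1.791613 × 33 ≈ 59.1232 billion.
After the change m₂ = (1 + 0.5209) / (0.27 + 0.04 + 0.5209) ≈ 1.830425, so M₂ = 1.830425 × 33 ≈ 60.404 billion.
ΔM = M₂ − M₁ = 60.404 − 59.1232 = 1.2808 billion.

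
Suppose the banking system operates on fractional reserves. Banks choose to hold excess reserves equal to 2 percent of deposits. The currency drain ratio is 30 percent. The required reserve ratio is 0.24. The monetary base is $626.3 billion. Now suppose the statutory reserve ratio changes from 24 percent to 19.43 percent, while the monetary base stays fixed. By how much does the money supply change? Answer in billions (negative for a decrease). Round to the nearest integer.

Initially m₁ = (1 + 0.3) / (0.24 + 0.02 + 0.3) ≈ 2.3214, so M₁ = 2.3214 × 626.3 ≈ 1453.8928 billion.
After the change m₂ = (1 + 0.3) / (0.1943 + 0.02 + 0.3) ≈ 2.5277, so M₂ = 2.5277 × 626.3 ≈ 1583.0985 billion.
ΔM = M₂ − M₁ = 1583.0985 − 1453.8928 = 129.2057 billion.

$129 billion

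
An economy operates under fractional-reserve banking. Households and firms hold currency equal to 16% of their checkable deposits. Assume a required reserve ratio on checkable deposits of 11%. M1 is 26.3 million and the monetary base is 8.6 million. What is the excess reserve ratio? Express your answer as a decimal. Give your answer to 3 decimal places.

0.109

Using m = M/MB = 26.3/8.6 ≈ 3.058140. Since m = (1 + c)/(c + rr + e), the denominator satisfies c + rr + e = (1 + c)/m = (1 + 0.16) / 3.058140 ≈ 0.379316.
With c = 0.16 and rr = 0.11, the excess reserve ratio is 0.379316 − 0.16 − 0.11 = 0.109316.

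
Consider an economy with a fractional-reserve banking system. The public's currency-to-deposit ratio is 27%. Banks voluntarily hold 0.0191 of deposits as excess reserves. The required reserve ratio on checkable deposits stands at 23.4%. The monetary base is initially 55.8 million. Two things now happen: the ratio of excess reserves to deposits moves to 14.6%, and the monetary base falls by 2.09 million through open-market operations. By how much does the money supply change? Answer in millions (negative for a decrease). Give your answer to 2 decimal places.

Before: m₁ = (1 + 0.27) / (0.234 + 0.0191 + 0.27) ≈ 2.42783, MB₁ = 55.8, so M₁ = 2.42783 × 55.8 ≈ 135.4729 million.
After: m₂ = (1 + 0.27) / (0.234 + 0.146 + 0.27) ≈ 1.95385, MB₂ = 55.8 − 2.09 = 53.71, so M₂ = 1.95385 × 53.71 ≈ 104.9413 million.
ΔM = M₂ − M₁ = 104.9413 − 135.4729 = -30.5316 million.

-30.53 million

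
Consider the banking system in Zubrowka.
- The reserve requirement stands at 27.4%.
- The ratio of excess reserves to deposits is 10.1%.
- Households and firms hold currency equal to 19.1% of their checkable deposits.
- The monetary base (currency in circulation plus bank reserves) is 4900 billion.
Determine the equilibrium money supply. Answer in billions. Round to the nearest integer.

The money multiplier is m = (1 + c) / (rr + e + c) = (1 + 0.191) / (0.274 + 0.101 + 0.191) ≈ 2.10424.
So M = m × MB = 2.10424 × 4900 = 10310.776 billion.

10311 billion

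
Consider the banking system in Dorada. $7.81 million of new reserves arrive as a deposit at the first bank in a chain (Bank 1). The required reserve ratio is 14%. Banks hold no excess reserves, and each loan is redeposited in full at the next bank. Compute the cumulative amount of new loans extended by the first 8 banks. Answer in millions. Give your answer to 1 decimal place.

$33.6 million

Bank i lends (1 − rr)^i of the original deposit: Bank 1 lends 7.81·0.8600 = 6.7166, Bank 2 lends 7.81·0.8600² ≈ 5.7763, and so on.
Summing a geometric series: total = 7.81·[0.8600·(1 − 0.8600^8) / (1 − 0.8600)] ≈ 33.6205 million.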